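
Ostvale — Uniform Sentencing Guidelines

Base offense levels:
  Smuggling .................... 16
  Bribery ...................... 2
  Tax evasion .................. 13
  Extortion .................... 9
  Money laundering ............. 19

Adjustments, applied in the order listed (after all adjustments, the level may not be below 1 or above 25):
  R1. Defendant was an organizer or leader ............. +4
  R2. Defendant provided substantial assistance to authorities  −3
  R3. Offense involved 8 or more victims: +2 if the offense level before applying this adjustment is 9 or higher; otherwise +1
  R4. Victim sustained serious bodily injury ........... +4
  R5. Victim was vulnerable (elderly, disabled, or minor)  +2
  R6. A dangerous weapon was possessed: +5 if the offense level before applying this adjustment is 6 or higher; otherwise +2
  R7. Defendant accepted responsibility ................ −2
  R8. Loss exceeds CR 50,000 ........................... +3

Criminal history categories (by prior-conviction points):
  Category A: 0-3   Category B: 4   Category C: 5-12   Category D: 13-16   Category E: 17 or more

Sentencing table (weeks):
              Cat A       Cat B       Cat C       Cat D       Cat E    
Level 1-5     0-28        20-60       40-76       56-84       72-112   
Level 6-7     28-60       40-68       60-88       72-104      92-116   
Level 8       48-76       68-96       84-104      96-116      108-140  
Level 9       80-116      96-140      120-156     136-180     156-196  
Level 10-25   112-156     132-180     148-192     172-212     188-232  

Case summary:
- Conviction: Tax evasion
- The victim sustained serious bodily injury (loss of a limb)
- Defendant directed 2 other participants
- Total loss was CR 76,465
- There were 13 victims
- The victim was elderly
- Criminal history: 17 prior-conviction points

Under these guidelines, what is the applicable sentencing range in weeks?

188-232 weeks

Base offense level for tax evasion: 13.
R1 applies: 13 + 4 = 17.
R3 applies (level before this adjustment is 17 ≥ 9, so +2): 17 + 2 = 19.
R4 applies: 19 + 4 = 23.
R5 applies: 23 + 2 = 25.
R8 applies: 25 + 3 = 28.
Level 28 exceeds the maximum of 25; capped at 25.
Final offense level: 25.
Criminal history: 17 prior points → Category E (17+).
Level 25 falls in the 10-25 band.
Grid: Level 10-25 × Category E = 188-232 weeks.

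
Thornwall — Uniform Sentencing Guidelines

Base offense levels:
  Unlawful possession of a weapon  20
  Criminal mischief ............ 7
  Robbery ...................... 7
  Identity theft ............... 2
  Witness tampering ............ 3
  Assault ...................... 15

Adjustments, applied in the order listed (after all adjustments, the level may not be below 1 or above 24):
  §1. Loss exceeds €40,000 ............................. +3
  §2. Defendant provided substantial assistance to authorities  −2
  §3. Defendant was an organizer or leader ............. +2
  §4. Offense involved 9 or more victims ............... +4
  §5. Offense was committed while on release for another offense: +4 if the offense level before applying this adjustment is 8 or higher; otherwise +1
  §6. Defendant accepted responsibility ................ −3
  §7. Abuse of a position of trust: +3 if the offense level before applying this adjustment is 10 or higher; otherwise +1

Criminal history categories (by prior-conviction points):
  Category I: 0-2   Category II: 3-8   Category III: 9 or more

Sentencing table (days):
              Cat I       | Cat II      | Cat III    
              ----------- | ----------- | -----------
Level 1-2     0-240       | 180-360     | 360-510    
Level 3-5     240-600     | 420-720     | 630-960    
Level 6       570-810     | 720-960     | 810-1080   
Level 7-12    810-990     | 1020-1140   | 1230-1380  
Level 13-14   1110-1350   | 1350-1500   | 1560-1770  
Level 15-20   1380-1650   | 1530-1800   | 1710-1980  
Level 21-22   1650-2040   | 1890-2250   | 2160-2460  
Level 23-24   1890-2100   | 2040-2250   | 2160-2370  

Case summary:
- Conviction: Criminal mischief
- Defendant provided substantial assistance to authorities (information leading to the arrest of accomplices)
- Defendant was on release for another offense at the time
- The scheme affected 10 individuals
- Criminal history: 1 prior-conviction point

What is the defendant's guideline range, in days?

Base offense level for criminal mischief: 7.
§1 does not apply.
§2 applies: 7 − 2 = 5.
§3 does not apply.
§4 applies: 5 + 4 = 9.
§5 applies (level before this adjustment is 9 ≥ 8, so +4): 9 + 4 = 13.
§6 does not apply.
Final offense level: 13.
Criminal history: 1 prior point → Category I (0-2).
Level 13 falls in the 13-14 band.
Grid: Level 13-14 × Category I = 1110-1350 days.

1110-1350 days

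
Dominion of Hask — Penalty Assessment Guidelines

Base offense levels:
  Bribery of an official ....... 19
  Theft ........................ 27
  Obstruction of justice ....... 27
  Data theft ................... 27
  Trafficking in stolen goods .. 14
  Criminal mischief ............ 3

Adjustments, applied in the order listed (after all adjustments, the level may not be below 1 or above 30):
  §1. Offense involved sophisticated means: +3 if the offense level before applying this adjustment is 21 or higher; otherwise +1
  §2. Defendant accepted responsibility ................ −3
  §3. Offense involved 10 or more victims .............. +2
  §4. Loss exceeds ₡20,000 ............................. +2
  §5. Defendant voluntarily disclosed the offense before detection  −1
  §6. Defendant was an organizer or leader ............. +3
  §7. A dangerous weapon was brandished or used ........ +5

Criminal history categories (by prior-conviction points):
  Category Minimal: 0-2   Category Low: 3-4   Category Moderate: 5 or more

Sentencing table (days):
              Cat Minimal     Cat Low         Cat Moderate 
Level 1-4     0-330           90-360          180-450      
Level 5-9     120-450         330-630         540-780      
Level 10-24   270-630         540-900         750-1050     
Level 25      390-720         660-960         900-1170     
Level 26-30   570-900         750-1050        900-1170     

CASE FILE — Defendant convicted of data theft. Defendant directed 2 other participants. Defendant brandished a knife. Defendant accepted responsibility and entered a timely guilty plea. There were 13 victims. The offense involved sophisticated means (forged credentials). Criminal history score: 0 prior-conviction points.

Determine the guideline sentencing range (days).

570-900 days

Base offense level for data theft: 27.
§1 applies (level before this adjustment is 27 ≥ 21, so +3): 27 + 3 = 30.
§2 applies: 30 − 3 = 27.
§3 applies: 27 + 2 = 29.
§6 applies: 29 + 3 = 32.
§7 applies: 32 + 5 = 37.
Level 37 exceeds the maximum of 30; capped at 30.
Final offense level: 30.
Criminal history: 0 prior points → Category Minimal (0-2).
Level 30 falls in the 26-30 band.
Grid: Level 26-30 × Category Minimal = 570-900 days.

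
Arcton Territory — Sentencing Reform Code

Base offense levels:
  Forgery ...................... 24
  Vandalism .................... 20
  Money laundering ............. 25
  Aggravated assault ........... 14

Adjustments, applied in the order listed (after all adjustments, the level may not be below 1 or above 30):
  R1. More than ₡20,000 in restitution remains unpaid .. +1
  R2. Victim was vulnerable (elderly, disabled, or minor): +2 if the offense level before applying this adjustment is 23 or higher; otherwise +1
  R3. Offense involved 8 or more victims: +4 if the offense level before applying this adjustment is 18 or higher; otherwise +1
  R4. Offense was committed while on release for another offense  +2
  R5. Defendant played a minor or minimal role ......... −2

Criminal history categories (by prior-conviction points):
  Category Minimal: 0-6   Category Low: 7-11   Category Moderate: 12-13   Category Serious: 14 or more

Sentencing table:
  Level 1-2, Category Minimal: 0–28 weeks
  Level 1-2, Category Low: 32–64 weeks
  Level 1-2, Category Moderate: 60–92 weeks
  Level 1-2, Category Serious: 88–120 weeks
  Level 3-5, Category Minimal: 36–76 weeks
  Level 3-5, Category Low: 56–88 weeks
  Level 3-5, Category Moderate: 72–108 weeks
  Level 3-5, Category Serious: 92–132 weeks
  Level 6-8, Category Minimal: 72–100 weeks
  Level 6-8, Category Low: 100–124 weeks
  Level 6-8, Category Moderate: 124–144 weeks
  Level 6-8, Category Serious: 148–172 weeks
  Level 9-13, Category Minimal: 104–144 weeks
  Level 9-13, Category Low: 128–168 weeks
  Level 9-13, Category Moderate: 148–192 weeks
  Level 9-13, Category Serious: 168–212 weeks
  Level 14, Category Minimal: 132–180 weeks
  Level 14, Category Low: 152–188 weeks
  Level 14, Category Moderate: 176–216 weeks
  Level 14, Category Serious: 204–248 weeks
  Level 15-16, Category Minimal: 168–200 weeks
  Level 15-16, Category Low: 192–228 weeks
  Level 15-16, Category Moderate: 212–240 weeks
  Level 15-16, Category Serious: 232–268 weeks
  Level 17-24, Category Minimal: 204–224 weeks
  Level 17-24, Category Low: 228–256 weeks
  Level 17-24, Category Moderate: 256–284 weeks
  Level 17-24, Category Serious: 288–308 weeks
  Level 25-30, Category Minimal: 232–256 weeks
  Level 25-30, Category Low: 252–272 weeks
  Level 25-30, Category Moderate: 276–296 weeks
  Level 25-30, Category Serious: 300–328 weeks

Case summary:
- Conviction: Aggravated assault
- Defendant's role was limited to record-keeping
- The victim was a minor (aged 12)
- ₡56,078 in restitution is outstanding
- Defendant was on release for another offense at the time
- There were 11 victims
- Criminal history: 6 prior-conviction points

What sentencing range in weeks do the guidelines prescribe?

204-224 weeks

Base offense level for aggravated assault: 14.
R1 applies: 14 + 1 = 15.
R2 applies (level before this adjustment is 15 < 23, so +1): 15 + 1 = 16.
R3 applies (level before this adjustment is 16 < 18, so +1): 16 + 1 = 17.
R4 applies: 17 + 2 = 19.
R5 applies: 19 − 2 = 17.
Final offense level: 17.
Criminal history: 6 prior points → Category Minimal (0-6).
Level 17 falls in the 17-24 band.
Grid: Level 17-24 × Category Minimal = 204-224 weeks.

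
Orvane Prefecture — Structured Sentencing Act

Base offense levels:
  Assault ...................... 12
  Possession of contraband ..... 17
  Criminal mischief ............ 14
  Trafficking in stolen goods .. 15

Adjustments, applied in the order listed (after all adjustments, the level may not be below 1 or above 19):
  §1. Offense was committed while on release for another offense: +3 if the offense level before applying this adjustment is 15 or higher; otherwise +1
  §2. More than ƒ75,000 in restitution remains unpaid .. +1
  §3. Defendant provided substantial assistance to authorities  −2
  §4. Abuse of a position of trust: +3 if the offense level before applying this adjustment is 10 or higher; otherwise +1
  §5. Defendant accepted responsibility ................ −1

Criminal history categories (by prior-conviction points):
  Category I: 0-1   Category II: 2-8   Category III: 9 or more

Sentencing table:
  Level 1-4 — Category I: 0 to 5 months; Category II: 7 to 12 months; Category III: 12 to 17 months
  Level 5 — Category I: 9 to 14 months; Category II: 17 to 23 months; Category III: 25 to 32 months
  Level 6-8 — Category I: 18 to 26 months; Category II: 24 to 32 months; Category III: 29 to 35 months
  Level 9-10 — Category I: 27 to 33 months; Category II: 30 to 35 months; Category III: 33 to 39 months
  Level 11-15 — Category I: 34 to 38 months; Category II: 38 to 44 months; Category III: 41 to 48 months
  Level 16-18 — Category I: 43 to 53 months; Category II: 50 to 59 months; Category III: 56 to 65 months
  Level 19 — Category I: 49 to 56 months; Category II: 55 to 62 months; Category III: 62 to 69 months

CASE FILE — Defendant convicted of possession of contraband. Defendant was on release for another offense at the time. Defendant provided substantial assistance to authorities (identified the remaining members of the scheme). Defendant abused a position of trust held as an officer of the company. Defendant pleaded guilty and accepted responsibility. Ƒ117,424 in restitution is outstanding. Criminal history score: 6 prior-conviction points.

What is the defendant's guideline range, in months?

Base offense level for possession of contraband: 17.
§1 applies (level before this adjustment is 17 ≥ 15, so +3): 17 + 3 = 20.
§2 applies: 20 + 1 = 21.
§3 applies: 21 − 2 = 19.
§4 applies (level before this adjustment is 19 ≥ 10, so +3): 19 + 3 = 22.
§5 applies: 22 − 1 = 21.
Level 21 exceeds the maximum of 19; capped at 19.
Final offense level: 19.
Criminal history: 6 prior points → Category II (2-8).
Level 19 falls in the 19 band.
Grid: Level 19 × Category II = 55-62 months.

55-62 months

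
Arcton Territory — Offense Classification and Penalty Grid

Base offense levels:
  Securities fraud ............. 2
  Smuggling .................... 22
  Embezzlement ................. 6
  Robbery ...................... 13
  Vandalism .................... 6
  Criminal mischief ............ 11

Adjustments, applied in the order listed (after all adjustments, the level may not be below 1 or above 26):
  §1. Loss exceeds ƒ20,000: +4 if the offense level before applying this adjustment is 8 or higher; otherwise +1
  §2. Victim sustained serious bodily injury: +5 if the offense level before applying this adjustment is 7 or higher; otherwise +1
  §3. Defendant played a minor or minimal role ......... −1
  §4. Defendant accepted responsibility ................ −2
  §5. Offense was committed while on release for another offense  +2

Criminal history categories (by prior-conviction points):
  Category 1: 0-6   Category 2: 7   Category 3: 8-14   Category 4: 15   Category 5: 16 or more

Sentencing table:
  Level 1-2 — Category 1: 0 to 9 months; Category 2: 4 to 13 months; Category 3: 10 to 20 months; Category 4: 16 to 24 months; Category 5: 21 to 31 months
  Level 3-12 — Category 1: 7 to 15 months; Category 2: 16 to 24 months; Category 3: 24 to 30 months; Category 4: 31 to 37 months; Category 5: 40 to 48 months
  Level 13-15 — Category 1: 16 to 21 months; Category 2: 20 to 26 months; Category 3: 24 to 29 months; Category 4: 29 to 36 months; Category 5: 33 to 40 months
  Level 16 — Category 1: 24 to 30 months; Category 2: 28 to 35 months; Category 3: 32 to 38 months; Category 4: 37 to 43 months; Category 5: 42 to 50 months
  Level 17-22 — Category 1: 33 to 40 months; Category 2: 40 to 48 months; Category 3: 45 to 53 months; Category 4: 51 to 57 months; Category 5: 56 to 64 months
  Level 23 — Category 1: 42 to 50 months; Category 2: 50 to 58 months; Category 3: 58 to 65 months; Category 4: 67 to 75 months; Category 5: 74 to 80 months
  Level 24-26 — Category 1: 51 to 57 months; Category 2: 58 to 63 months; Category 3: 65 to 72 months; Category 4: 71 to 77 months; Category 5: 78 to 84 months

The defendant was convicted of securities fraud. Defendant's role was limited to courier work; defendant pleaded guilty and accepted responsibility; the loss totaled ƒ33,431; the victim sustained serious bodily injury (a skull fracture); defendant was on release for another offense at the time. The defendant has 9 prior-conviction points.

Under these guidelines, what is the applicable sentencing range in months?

24-30 months

Base offense level for securities fraud: 2.
§1 applies (level before this adjustment is 2 < 8, so +1): 2 + 1 = 3.
§2 applies (level before this adjustment is 3 < 7, so +1): 3 + 1 = 4.
§3 applies: 4 − 1 = 3.
§4 applies: 3 − 2 = 1.
§5 applies: 1 + 2 = 3.
Final offense level: 3.
Criminal history: 9 prior points → Category 3 (8-14).
Level 3 falls in the 3-12 band.
Grid: Level 3-12 × Category 3 = 24-30 months.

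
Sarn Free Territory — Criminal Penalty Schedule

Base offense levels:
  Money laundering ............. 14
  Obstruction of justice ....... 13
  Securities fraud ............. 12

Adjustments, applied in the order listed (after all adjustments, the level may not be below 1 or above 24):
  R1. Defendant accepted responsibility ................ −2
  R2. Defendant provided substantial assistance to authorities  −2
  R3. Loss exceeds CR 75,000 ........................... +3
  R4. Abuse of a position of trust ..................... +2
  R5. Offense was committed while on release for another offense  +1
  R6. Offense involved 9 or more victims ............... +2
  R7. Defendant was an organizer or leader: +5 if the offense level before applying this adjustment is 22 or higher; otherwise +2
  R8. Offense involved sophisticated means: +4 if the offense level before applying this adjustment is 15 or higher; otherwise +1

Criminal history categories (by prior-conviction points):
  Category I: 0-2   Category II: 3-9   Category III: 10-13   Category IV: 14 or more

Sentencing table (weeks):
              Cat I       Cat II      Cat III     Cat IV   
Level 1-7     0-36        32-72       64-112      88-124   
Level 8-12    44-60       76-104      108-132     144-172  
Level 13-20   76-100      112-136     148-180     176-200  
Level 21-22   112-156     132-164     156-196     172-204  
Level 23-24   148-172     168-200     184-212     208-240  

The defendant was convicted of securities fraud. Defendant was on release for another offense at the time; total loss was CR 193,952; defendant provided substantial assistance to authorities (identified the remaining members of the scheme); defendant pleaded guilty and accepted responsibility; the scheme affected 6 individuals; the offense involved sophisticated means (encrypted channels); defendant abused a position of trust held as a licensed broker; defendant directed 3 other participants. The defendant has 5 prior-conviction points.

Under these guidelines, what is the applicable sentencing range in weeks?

Base offense level for securities fraud: 12.
R1 applies: 12 − 2 = 10.
R2 applies: 10 − 2 = 8.
R3 applies: 8 + 3 = 11.
R4 applies: 11 + 2 = 13.
R5 applies: 13 + 1 = 14.
R7 applies (level before this adjustment is 14 < 22, so +2): 14 + 2 = 16.
R8 applies (level before this adjustment is 16 ≥ 15, so +4): 16 + 4 = 20.
Final offense level: 20.
Criminal history: 5 prior points → Category II (3-9).
Level 20 falls in the 13-20 band.
Grid: Level 13-20 × Category II = 112-136 weeks.

112-136 weeks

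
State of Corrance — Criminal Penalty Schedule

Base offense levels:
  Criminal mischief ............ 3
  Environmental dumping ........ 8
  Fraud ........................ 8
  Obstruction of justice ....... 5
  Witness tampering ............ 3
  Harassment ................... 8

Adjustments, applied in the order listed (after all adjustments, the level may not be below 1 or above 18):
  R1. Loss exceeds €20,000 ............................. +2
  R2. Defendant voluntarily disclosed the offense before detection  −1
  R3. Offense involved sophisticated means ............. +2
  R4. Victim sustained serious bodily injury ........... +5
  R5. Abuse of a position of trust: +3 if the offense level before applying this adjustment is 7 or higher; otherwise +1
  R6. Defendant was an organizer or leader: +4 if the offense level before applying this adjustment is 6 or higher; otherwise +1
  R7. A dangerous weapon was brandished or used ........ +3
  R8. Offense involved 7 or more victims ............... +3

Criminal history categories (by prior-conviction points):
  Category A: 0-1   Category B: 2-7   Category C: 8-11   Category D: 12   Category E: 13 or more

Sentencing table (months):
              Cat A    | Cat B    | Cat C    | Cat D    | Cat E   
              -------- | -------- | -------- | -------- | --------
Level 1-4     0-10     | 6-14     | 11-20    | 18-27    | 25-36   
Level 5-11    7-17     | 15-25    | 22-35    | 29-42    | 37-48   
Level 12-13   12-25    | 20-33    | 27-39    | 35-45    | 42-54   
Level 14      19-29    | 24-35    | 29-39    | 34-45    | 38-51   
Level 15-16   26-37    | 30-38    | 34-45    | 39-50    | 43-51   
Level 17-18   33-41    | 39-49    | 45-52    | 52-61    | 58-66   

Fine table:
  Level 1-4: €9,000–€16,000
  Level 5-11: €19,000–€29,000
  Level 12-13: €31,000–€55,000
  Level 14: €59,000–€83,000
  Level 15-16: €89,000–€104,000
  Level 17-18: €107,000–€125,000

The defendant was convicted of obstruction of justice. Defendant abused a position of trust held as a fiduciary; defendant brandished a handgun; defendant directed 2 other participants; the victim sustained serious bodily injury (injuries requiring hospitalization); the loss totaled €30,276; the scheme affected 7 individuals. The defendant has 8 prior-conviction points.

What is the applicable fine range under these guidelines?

Base offense level for obstruction of justice: 5.
R1 applies: 5 + 2 = 7.
R2 does not apply.
R3 does not apply.
R4 applies: 7 + 5 = 12.
R5 applies (level before this adjustment is 12 ≥ 7, so +3): 12 + 3 = 15.
R6 applies (level before this adjustment is 15 ≥ 6, so +4): 15 + 4 = 19.
R7 applies: 19 + 3 = 22.
R8 applies: 22 + 3 = 25.
Level 25 exceeds the maximum of 18; capped at 18.
Final offense level: 18.
Level 18 falls in the 17-18 band.
Fine table: Level 17-18 → €107,000–€125,000.

€107,000–€125,000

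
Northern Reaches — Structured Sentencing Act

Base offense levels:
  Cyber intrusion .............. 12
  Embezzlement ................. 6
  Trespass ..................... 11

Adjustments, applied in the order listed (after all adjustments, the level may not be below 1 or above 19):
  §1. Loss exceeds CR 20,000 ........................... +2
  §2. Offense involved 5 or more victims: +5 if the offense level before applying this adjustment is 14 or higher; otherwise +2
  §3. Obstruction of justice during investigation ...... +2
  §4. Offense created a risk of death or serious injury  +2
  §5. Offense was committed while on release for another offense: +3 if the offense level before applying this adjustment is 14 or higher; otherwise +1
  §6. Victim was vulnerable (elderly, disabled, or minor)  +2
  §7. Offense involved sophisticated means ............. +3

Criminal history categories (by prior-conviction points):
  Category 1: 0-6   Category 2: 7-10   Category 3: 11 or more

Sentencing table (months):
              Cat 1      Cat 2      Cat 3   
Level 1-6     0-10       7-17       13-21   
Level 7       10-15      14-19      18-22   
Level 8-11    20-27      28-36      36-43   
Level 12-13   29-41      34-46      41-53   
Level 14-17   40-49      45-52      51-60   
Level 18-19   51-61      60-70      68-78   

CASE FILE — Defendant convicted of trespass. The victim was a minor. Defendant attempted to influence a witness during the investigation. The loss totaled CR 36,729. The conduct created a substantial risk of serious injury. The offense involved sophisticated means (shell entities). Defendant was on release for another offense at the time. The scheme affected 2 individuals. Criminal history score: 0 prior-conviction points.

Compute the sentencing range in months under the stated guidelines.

51-61 months

Base offense level for trespass: 11.
§1 applies: 11 + 2 = 13.
§3 applies: 13 + 2 = 15.
§4 applies: 15 + 2 = 17.
§5 applies (level before this adjustment is 17 ≥ 14, so +3): 17 + 3 = 20.
§6 applies: 20 + 2 = 22.
§7 applies: 22 + 3 = 25.
Level 25 exceeds the maximum of 19; capped at 19.
Final offense level: 19.
Criminal history: 0 prior points → Category 1 (0-6).
Level 19 falls in the 18-19 band.
Grid: Level 18-19 × Category 1 = 51-61 months.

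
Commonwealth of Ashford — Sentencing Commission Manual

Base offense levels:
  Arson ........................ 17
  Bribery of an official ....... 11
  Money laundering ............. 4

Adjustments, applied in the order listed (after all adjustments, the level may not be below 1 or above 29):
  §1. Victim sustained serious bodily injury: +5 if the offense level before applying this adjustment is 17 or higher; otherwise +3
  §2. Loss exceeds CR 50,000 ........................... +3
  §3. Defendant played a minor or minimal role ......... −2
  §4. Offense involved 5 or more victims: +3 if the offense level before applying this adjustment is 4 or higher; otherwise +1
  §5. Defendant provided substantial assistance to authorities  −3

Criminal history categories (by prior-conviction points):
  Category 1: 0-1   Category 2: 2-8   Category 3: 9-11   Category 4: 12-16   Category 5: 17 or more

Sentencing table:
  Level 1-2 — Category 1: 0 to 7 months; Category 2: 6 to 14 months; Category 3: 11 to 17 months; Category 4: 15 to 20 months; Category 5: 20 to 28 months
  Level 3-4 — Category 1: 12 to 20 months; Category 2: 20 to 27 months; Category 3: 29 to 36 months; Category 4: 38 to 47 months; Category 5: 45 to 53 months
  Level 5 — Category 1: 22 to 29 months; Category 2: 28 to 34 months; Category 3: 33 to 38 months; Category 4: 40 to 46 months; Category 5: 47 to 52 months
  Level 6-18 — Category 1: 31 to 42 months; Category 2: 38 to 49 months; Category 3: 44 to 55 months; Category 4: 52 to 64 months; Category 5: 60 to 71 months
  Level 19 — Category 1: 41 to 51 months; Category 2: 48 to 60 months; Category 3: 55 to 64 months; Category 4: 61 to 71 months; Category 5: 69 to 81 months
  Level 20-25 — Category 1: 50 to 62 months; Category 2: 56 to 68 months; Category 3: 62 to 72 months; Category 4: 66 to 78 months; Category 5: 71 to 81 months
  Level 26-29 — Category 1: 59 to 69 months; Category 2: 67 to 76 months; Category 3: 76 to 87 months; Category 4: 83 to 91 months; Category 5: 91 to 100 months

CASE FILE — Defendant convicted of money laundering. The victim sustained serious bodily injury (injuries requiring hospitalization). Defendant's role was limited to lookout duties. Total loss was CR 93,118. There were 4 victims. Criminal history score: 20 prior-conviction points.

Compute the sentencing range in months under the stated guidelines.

60-71 months

Base offense level for money laundering: 4.
§1 applies (level before this adjustment is 4 < 17, so +3): 4 + 3 = 7.
§2 applies: 7 + 3 = 10.
§3 applies: 10 − 2 = 8.
§5 does not apply.
Final offense level: 8.
Criminal history: 20 prior points → Category 5 (17+).
Level 8 falls in the 6-18 band.
Grid: Level 6-18 × Category 5 = 60-71 months.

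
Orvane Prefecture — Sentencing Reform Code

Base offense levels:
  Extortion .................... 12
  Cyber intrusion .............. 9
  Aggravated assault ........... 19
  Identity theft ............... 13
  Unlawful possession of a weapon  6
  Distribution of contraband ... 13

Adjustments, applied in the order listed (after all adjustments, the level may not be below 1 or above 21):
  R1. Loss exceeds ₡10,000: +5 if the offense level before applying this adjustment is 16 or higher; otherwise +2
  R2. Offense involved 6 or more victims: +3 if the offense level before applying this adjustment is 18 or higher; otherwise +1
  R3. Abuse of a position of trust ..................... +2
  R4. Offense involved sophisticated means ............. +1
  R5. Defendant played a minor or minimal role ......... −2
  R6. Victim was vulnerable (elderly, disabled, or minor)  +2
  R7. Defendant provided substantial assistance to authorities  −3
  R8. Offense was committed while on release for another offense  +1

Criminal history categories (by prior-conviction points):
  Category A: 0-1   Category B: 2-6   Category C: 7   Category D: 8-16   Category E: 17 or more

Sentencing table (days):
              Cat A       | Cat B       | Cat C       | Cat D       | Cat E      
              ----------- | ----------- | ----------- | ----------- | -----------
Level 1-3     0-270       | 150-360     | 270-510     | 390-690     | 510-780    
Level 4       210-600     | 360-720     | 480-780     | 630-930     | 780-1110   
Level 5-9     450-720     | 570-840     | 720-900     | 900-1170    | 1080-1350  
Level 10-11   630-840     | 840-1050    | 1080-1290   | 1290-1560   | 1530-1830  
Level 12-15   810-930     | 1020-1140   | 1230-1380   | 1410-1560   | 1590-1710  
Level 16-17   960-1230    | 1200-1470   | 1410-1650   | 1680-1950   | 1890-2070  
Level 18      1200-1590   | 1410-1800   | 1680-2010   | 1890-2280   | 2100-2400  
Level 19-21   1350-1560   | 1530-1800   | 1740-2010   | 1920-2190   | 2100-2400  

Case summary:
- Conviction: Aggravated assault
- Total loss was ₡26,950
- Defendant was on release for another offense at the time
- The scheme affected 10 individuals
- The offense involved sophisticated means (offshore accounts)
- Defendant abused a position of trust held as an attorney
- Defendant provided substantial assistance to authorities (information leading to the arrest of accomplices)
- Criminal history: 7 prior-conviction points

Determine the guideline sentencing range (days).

1740-2010 days

Base offense level for aggravated assault: 19.
R1 applies (level before this adjustment is 19 ≥ 16, so +5): 19 + 5 = 24.
R2 applies (level before this adjustment is 24 ≥ 18, so +3): 24 + 3 = 27.
R3 applies: 27 + 2 = 29.
R4 applies: 29 + 1 = 30.
R5 does not apply.
R7 applies: 30 − 3 = 27.
R8 applies: 27 + 1 = 28.
Level 28 exceeds the maximum of 21; capped at 21.
Final offense level: 21.
Criminal history: 7 prior points → Category C (7).
Level 21 falls in the 19-21 band.
Grid: Level 19-21 × Category C = 1740-2010 days.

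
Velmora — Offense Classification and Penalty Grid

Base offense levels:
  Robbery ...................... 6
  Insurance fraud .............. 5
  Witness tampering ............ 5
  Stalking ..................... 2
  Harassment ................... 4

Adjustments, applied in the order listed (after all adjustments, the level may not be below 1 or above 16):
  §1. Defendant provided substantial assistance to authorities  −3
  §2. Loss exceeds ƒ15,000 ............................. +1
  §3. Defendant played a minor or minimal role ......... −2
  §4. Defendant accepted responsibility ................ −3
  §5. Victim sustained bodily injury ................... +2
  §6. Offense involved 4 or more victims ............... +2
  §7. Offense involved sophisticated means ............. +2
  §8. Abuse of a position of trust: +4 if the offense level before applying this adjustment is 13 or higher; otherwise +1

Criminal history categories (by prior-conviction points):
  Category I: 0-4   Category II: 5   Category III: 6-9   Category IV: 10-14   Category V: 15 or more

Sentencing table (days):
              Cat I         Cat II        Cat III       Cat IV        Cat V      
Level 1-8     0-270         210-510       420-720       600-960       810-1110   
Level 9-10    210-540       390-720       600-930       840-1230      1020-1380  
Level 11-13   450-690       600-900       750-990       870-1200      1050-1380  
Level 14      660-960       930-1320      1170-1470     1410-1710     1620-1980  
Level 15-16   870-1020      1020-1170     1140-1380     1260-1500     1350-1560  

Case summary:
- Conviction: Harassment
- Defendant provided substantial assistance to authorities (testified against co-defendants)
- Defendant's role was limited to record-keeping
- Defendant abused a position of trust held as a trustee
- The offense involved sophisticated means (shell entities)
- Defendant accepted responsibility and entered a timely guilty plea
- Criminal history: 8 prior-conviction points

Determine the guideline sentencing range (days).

420-720 days

Base offense level for harassment: 4.
§1 applies: 4 − 3 = 1.
§3 applies: 1 − 2 = -1.
§4 applies: -1 − 3 = -4.
§5 does not apply.
§6 does not apply.
§7 applies: -4 + 2 = -2.
§8 applies (level before this adjustment is -2 < 13, so +1): -2 + 1 = -1.
Level -1 is below the minimum of 1; floored at 1.
Final offense level: 1.
Criminal history: 8 prior points → Category III (6-9).
Level 1 falls in the 1-8 band.
Grid: Level 1-8 × Category III = 420-720 days.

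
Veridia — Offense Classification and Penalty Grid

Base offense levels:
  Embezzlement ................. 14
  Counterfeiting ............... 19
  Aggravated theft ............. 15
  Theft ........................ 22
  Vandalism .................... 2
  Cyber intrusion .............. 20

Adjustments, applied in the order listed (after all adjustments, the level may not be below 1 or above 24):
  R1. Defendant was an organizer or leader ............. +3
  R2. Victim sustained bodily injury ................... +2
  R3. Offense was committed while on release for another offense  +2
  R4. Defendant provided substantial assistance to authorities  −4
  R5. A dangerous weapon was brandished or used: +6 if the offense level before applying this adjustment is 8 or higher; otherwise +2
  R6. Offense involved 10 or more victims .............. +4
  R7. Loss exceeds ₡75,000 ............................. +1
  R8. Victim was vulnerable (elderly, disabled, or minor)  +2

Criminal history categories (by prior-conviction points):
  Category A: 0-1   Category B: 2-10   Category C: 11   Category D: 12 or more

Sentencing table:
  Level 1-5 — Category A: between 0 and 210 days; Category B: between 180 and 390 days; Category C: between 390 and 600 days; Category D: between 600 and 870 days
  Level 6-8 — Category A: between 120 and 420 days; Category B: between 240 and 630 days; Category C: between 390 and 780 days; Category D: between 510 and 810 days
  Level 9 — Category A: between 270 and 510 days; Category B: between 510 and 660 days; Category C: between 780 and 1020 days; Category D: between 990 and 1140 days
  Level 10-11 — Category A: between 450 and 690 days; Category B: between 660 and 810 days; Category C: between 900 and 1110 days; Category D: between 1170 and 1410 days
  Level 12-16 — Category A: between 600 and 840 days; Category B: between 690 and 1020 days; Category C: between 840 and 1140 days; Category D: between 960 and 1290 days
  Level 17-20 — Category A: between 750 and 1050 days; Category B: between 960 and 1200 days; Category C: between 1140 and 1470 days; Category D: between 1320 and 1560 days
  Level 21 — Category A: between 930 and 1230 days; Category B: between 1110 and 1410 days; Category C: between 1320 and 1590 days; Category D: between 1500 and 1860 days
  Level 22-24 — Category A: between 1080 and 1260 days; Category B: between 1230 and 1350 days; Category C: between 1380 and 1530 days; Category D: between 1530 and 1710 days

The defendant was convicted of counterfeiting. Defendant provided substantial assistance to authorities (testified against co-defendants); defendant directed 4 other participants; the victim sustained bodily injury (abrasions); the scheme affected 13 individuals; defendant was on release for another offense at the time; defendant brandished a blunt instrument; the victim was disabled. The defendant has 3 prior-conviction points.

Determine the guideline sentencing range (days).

Base offense level for counterfeiting: 19.
R1 applies: 19 + 3 = 22.
R2 applies: 22 + 2 = 24.
R3 applies: 24 + 2 = 26.
R4 applies: 26 − 4 = 22.
R5 applies (level before this adjustment is 22 ≥ 8, so +6): 22 + 6 = 28.
R6 applies: 28 + 4 = 32.
R7 does not apply.
R8 applies: 32 + 2 = 34.
Level 34 exceeds the maximum of 24; capped at 24.
Final offense level: 24.
Criminal history: 3 prior points → Category B (2-10).
Level 24 falls in the 22-24 band.
Grid: Level 22-24 × Category B = 1230-1350 days.

1230-1350 days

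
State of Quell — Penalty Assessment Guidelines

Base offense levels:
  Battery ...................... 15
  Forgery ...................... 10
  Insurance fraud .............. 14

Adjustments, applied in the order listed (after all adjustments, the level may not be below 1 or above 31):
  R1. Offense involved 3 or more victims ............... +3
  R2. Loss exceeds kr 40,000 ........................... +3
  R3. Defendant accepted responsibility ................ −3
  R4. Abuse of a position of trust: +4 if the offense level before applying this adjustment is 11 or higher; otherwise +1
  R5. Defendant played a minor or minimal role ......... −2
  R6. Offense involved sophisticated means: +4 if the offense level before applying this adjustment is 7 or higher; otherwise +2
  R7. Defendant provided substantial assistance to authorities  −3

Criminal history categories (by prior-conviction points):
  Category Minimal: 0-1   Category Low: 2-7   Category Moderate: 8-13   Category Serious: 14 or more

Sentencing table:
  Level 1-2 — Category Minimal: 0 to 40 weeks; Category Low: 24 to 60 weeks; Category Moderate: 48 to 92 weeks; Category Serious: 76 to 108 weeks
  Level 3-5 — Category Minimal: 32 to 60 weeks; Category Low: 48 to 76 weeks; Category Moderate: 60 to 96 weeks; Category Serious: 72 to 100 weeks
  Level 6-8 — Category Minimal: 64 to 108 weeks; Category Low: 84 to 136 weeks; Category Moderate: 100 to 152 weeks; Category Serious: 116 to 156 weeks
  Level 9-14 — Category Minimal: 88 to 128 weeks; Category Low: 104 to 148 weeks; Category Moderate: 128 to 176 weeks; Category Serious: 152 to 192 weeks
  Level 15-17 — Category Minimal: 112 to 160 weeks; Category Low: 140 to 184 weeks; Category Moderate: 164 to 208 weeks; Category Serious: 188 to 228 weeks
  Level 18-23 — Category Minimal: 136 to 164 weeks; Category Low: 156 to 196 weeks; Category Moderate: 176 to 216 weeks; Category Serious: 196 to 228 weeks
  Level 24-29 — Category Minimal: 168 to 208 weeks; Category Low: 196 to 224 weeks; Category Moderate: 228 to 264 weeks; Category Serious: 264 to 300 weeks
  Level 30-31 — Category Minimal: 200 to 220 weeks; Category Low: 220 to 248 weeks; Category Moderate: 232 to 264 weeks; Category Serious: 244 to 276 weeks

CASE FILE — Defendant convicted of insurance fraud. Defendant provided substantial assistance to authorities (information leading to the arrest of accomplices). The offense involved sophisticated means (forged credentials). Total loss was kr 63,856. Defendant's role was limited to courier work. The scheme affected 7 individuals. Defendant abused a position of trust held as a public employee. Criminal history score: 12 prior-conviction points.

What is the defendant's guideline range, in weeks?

176-216 weeks

Base offense level for insurance fraud: 14.
R1 applies: 14 + 3 = 17.
R2 applies: 17 + 3 = 20.
R4 applies (level before this adjustment is 20 ≥ 11, so +4): 20 + 4 = 24.
R5 applies: 24 − 2 = 22.
R6 applies (level before this adjustment is 22 ≥ 7, so +4): 22 + 4 = 26.
R7 applies: 26 − 3 = 23.
Final offense level: 23.
Criminal history: 12 prior points → Category Moderate (8-13).
Level 23 falls in the 18-23 band.
Grid: Level 18-23 × Category Moderate = 176-216 weeks.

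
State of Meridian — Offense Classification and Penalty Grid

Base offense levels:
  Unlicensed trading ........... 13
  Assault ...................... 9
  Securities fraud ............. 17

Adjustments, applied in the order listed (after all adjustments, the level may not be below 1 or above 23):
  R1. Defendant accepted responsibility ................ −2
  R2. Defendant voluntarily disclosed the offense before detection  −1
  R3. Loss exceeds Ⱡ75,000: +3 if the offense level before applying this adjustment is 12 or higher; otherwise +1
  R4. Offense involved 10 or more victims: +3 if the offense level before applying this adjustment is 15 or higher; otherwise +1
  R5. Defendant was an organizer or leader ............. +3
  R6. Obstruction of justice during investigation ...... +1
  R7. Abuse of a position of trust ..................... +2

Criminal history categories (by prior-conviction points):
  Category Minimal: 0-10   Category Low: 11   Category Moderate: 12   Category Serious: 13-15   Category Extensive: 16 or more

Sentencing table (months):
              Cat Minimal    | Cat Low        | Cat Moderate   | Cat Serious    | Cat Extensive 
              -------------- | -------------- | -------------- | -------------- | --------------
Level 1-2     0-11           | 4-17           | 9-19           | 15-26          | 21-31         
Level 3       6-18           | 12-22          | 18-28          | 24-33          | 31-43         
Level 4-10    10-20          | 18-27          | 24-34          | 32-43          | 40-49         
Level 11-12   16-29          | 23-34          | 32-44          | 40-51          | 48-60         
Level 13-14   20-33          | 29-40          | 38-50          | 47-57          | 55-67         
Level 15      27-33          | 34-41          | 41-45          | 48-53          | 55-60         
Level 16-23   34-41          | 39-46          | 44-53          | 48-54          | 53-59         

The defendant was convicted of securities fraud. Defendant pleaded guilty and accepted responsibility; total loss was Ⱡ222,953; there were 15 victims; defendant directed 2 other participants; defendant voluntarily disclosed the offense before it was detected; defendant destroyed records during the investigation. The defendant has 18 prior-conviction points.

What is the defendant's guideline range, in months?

Base offense level for securities fraud: 17.
R1 applies: 17 − 2 = 15.
R2 applies: 15 − 1 = 14.
R3 applies (level before this adjustment is 14 ≥ 12, so +3): 14 + 3 = 17.
R4 applies (level before this adjustment is 17 ≥ 15, so +3): 17 + 3 = 20.
R5 applies: 20 + 3 = 23.
R6 applies: 23 + 1 = 24.
Level 24 exceeds the maximum of 23; capped at 23.
Final offense level: 23.
Criminal history: 18 prior points → Category Extensive (16+).
Level 23 falls in the 16-23 band.
Grid: Level 16-23 × Category Extensive = 53-59 months.

53-59 months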